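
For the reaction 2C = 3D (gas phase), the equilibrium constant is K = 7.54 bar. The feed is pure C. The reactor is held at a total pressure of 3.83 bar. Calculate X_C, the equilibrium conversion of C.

X = 0.540

Basis: 1 mol C initially; let X = conversion of C. Extent ξ = 0.5X.
Species balance: n_C = 1 − X; n_D = 1.5X.
Summing: n_T = 1 + 0.5X.
y_i = n_i/n_T, p_i = y_i·P. K = p_D^3 / (p_C^2).
Substituting and setting equal to 7.54 bar gives a polynomial in X; the root in (0,1) is X = 0.540.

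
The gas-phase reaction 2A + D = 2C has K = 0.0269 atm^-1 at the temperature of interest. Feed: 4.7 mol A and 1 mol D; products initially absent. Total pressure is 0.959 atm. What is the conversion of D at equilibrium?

Let X = conversion of D (basis 1 mol D); extent of reaction ξ = X.
At extent ξ: n_A = 4.7 − 2X; n_D = 1 − X; n_C = 2X.
n_T = Σnᵢ = 5.7 − X.
Mole fractions y_i = n_i/n_T; K = p_C^2 / (p_A^2 p_D) with p_i = y_i·P.
Substituting and setting equal to 0.0269 atm^-1 gives a polynomial in X; the root in (0,1) is X = 0.140.

X = 0.140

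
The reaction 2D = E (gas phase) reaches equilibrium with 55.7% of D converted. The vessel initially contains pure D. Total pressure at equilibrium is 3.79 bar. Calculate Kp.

Kp = 0.27 bar^-1

Basis: 1 mol D initially; let X = conversion of D. Extent ξ = 0.5X.
At extent ξ: n_D = 1 − X; n_E = 0.5X.
n_T = Σnᵢ = 1 − 0.5X.
At X = 0.557: n_D = 0.443, n_E = 0.279, n_T = 0.722.
p_i = (n_i/n_T)·P. Kp = p_E / (p_D^2) = 0.27 bar^-1.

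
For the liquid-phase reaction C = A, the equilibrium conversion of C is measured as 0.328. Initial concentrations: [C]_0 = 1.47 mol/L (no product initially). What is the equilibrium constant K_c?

K_c = 0.488

Let X = conversion of C.
Concentrations: [C] = 1.47 − 1.47X; [A] = 1.47X.
At X = 0.328: [C] = 0.988, [A] = 0.482.
K_c = [A] / ([C]) = 0.488.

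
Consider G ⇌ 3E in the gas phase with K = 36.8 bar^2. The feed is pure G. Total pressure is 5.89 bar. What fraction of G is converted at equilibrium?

Basis: 1 mol G initially; let X = conversion of G. Extent ξ = X.
Species balance: n_G = 1 − X; n_E = 3X.
Total moles n_T = 1 + 2X.
y_i = n_i/n_T, p_i = y_i·P. K = p_E^3 / (p_G).
Equating to 36.8 bar^2 and solving on 0 < X < 1: X = 0.426.

X = 0.426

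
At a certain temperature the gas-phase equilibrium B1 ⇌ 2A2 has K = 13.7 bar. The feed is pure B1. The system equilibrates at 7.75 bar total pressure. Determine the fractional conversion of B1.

Basis: 1 mol B1 initially; let X = conversion of B1. Extent ξ = X.
Species balance: n_B1 = 1 − X; n_A2 = 2X.
n_T = Σnᵢ = 1 + X.
y_i = n_i/n_T, p_i = y_i·P. K = p_A2^2 / (p_B1).
Equating to 13.7 bar and solving on 0 < X < 1: X = 0.554.

X = 0.554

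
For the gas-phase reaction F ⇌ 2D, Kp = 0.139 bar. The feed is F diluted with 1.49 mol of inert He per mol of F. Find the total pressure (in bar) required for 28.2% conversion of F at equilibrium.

Take 1 mol F as basis and let X be its fractional conversion, so ξ = X.
At extent ξ: n_F = 1 − X; n_D = 2X; n_I = 1.49 (inert).
Total moles n_T = 2.49 + X.
Kp = p_D^2 / (p_F) with p_i = (n_i/n_T)·P.
At X = 0.282: the mole-fraction product g(X) = Π y_i^ν_i = 0.1598. Since Kp = g(X)·P^{1}, P = (Kp/g)^(1/1) = (0.139/0.1598)^(1/1) = 0.87 bar.

P = 0.87 bar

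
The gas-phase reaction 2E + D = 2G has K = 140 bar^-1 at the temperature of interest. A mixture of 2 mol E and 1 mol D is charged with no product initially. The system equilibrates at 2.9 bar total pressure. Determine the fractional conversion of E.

Basis: 2 mol E initially; let X = conversion of E. Extent ξ = X.
Species balance: n_E = 2 − 2X; n_D = 1 − X; n_G = 2X.
Summing: n_T = 3 − X.
With p_i = (n_i/n_T)P, K = p_G^2 / (p_E^2 p_D).
Setting this equal to 140 bar^-1 and taking the physical root (0 < X < 1) gives X = 0.844.

X = 0.844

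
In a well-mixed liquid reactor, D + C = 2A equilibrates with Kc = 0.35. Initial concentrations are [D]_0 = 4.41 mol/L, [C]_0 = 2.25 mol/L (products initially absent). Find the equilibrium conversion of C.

X = 0.314

Let X = conversion of C; extent ξ = 2.25·X mol/L.
Concentrations: [D] = 4.41 − 2.25X; [C] = 2.25 − 2.25X; [A] = 4.5X.
Kc = [A]^2 / ([D] [C]).
This equals 0.35 at X = 0.314 (the root in 0 < X < 1).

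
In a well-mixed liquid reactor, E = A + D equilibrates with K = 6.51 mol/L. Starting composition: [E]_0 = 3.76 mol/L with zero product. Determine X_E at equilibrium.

X = 0.709

Let X = conversion of E; extent ξ = 3.76·X mol/L.
Concentrations: [E] = 3.76 − 3.76X; [A] = 3.76X; [D] = 3.76X.
K = [A] [D] / ([E]).
Equating to 6.51 mol/L: the physical root is X = 0.709.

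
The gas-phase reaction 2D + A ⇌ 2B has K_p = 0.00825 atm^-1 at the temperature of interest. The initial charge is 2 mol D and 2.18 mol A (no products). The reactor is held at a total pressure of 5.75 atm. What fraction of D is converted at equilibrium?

Let X = conversion of D (basis 2 mol D); extent of reaction ξ = X.
Moles: n_D = 2 − 2X; n_A = 2.18 − X; n_B = 2X.
Summing: n_T = 4.18 − X.
Mole fractions y_i = n_i/n_T; K_p = p_B^2 / (p_D^2 p_A) with p_i = y_i·P.
Setting this equal to 0.00825 atm^-1 and taking the physical root (0 < X < 1) gives X = 0.134.

X = 0.134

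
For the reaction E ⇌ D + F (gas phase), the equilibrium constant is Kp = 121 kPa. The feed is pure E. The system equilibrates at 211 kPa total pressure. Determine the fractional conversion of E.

Basis: 1 mol E initially; let X = conversion of E. Extent ξ = X.
Species balance: n_E = 1 − X; n_D = X; n_F = X.
n_T = Σnᵢ = 1 + X.
y_i = n_i/n_T, p_i = y_i·P. Kp = p_D p_F / (p_E).
Equating to 121 kPa and solving on 0 < X < 1: X = 0.604.

X = 0.604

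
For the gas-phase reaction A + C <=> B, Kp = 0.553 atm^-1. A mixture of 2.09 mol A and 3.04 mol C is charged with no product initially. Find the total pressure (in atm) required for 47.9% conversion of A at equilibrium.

P = 3.37 atm

Take 2.09 mol A as basis and let X be its fractional conversion, so ξ = 2.09X.
Species balance: n_A = 2.09 − 2.09X; n_C = 3.04 − 2.09X; n_B = 2.09X.
Summing: n_T = 5.13 − 2.09X.
Kp = p_B / (p_A p_C) with p_i = (n_i/n_T)·P.
At X = 0.479: the mole-fraction product g(X) = Π y_i^ν_i = 1.862. Since Kp = g(X)·P^{-1}, P = (g/Kp)^(1/1) = (1.862/0.553)^(1/1) = 3.37 atm.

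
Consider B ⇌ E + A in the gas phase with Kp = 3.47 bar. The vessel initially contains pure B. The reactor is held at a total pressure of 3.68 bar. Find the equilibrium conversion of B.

X = 0.697

Let X = conversion of B (basis 1 mol B); extent of reaction ξ = X.
Moles: n_B = 1 − X; n_E = X; n_A = X.
n_T = Σnᵢ = 1 + X.
Mole fractions y_i = n_i/n_T; Kp = p_E p_A / (p_B) with p_i = y_i·P.
Equating to 3.47 bar and solving on 0 < X < 1: X = 0.697.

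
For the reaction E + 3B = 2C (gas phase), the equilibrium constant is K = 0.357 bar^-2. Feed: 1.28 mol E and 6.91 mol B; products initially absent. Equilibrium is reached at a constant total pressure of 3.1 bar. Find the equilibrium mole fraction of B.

y_B = 0.672

Let X = conversion of E (basis 1.28 mol E); extent of reaction ξ = 1.28X.
Mole table: n_E = 1.28 − 1.28X; n_B = 6.91 − 3.84X; n_C = 2.56X.
n_T = Σnᵢ = 8.19 − 2.56X.
Mole fractions y_i = n_i/n_T; K = p_C^2 / (p_E p_B^3) with p_i = y_i·P.
Substituting and setting equal to 0.357 bar^-2 gives a polynomial in X; the root in (0,1) is X = 0.665.
Then n_B = 4.36, n_T = 6.49, so y_B = 0.672.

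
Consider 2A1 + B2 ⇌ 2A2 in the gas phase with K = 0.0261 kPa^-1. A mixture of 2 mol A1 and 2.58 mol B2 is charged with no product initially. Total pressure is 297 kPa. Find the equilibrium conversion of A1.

X = 0.661

Basis: 2 mol A1 initially; let X = conversion of A1. Extent ξ = X.
Mole table: n_A1 = 2 − 2X; n_B2 = 2.58 − X; n_A2 = 2X.
n_T = Σnᵢ = 4.58 − X.
With p_i = (n_i/n_T)P, K = p_A2^2 / (p_A1^2 p_B2).
Substituting and setting equal to 0.0261 kPa^-1 gives a polynomial in X; the root in (0,1) is X = 0.661.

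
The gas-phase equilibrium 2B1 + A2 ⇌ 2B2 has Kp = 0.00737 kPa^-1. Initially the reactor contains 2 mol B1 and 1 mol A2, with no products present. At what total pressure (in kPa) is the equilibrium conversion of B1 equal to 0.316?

P = 114 kPa

Basis: 2 mol B1 initially; let X = conversion of B1. Extent ξ = X.
Mole table: n_B1 = 2 − 2X; n_A2 = 1 − X; n_B2 = 2X.
n_T = Σnᵢ = 3 − X.
Kp = p_B2^2 / (p_B1^2 p_A2) with p_i = (n_i/n_T)·P.
At X = 0.316: the mole-fraction product g(X) = Π y_i^ν_i = 0.8375. Since Kp = g(X)·P^{-1}, P = (g/Kp)^(1/1) = (0.8375/0.00737)^(1/1) = 114 kPa.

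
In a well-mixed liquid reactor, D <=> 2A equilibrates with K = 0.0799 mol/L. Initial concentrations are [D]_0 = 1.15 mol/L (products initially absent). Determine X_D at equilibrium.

X = 0.123

Let X = conversion of D; extent ξ = 1.15·X mol/L.
Concentrations: [D] = 1.15 − 1.15X; [A] = 2.3X.
K = [A]^2 / ([D]).
Setting equal to 0.0799 and solving for X on (0,1) gives X = 0.123.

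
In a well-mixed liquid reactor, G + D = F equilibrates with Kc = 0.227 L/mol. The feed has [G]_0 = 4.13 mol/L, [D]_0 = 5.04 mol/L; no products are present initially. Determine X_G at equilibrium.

X = 0.427

Let X = conversion of G; extent ξ = 4.13·X mol/L.
Concentrations: [G] = 4.13 − 4.13X; [D] = 5.04 − 4.13X; [F] = 4.13X.
Kc = [F] / ([G] [D]).
This equals 0.227 at X = 0.427 (the root in 0 < X < 1).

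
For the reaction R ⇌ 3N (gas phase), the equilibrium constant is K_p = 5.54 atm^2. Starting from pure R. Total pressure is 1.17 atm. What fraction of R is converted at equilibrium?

X = 0.652

Let X = conversion of R (basis 1 mol R); extent of reaction ξ = X.
Moles: n_R = 1 − X; n_N = 3X.
Summing: n_T = 1 + 2X.
Mole fractions y_i = n_i/n_T; K_p = p_N^3 / (p_R) with p_i = y_i·P.
Setting this equal to 5.54 atm^2 and taking the physical root (0 < X < 1) gives X = 0.652.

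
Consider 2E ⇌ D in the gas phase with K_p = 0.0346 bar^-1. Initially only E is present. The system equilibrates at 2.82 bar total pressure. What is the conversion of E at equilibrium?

X = 0.152

Take 1 mol E as basis and let X be its fractional conversion, so ξ = 0.5X.
Mole table: n_E = 1 − X; n_D = 0.5X.
Summing: n_T = 1 − 0.5X.
With p_i = (n_i/n_T)P, K_p = p_D / (p_E^2).
Substituting and setting equal to 0.0346 bar^-1 gives a polynomial in X; the root in (0,1) is X = 0.152.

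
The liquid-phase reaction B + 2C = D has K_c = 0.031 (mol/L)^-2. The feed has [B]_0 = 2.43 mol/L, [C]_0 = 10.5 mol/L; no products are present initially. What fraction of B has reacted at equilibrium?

Let X = conversion of B; extent ξ = 2.43·X mol/L.
Concentrations: [B] = 2.43 − 2.43X; [C] = 10.5 − 4.86X; [D] = 2.43X.
K_c = [D] / ([B] [C]^2).
Setting equal to 0.031 and solving for X on (0,1) gives X = 0.631.

X = 0.631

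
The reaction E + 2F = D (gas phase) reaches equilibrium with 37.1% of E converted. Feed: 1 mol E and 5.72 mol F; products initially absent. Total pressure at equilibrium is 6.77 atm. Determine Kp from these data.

Take 1 mol E as basis and let X be its fractional conversion, so ξ = X.
Species balance: n_E = 1 − X; n_F = 5.72 − 2X; n_D = X.
Summing: n_T = 6.72 − 2X.
At X = 0.371: n_E = 0.629, n_F = 4.98, n_D = 0.371, n_T = 5.98.
p_i = (n_i/n_T)·P. Kp = p_D / (p_E p_F^2) = 0.0186 atm^-2.

Kp = 0.0186 atm^-2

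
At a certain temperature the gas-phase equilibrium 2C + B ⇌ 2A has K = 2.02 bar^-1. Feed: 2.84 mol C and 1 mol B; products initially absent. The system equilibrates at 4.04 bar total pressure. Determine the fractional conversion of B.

X = 0.677

Let X = conversion of B (basis 1 mol B); extent of reaction ξ = X.
Mole table: n_C = 2.84 − 2X; n_B = 1 − X; n_A = 2X.
n_T = Σnᵢ = 3.84 − X.
y_i = n_i/n_T, p_i = y_i·P. K = p_A^2 / (p_C^2 p_B).
This yields a degree-3 equation in X; solving on (0,1), X = 0.677.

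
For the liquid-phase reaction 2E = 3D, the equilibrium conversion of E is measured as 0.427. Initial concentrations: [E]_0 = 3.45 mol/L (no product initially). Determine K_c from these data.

K_c = 2.76 mol/L

Let X = conversion of E.
Concentrations: [E] = 3.45 − 3.45X; [D] = 5.18X.
At X = 0.427: [E] = 1.98, [D] = 2.21.
K_c = [D]^3 / ([E]^2) = 2.76 mol/L.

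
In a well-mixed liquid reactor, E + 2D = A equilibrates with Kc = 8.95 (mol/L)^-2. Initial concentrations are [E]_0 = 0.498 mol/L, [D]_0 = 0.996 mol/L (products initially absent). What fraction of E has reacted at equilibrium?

X = 0.594

Let X = conversion of E; extent ξ = 0.498·X mol/L.
Concentrations: [E] = 0.498 − 0.498X; [D] = 0.996 − 0.996X; [A] = 0.498X.
Kc = [A] / ([E] [D]^2).
Solving Kc = 8.95 for X ∈ (0,1): X = 0.594.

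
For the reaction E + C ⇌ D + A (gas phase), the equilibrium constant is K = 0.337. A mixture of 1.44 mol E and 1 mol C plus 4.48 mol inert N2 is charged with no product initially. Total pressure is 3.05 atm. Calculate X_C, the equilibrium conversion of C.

X = 0.437

Let X = conversion of C (basis 1 mol C); extent of reaction ξ = X.
Moles: n_E = 1.44 − X; n_C = 1 − X; n_D = X; n_A = X; n_I = 4.48 (inert).
n_T stays at 6.92 (no change in mole number).
Mole fractions y_i = n_i/n_T; K = p_D p_A / (p_E p_C) with p_i = y_i·P.
This yields a degree-2 equation in X; solving on (0,1), X = 0.437.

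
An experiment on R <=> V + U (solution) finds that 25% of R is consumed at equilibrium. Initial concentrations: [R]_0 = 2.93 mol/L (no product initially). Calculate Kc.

Let X = conversion of R.
Concentrations: [R] = 2.93 − 2.93X; [V] = 2.93X; [U] = 2.93X.
At X = 0.25: [R] = 2.2, [V] = 0.733, [U] = 0.733.
Kc = [V] [U] / ([R]) = 0.244 mol/L.

Kc = 0.244 mol/L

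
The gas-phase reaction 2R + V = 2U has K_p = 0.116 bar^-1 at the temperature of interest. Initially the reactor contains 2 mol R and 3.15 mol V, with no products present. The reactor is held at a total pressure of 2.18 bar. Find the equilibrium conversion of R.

Take 2 mol R as basis and let X be its fractional conversion, so ξ = X.
Moles: n_R = 2 − 2X; n_V = 3.15 − X; n_U = 2X.
n_T = Σnᵢ = 5.15 − X.
With p_i = (n_i/n_T)P, K_p = p_U^2 / (p_R^2 p_V).
Setting this equal to 0.116 bar^-1 and taking the physical root (0 < X < 1) gives X = 0.279.

X = 0.279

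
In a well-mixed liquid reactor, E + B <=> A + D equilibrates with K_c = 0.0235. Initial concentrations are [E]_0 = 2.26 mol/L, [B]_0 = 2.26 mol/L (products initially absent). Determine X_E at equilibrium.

X = 0.133

Let X = conversion of E; extent ξ = 2.26·X mol/L.
Concentrations: [E] = 2.26 − 2.26X; [B] = 2.26 − 2.26X; [A] = 2.26X; [D] = 2.26X.
K_c = [A] [D] / ([E] [B]).
Setting equal to 0.0235 and solving for X on (0,1) gives X = 0.133.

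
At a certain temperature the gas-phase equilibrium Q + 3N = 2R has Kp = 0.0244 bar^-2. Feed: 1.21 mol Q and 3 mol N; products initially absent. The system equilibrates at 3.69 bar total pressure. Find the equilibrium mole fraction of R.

Take 3 mol N as basis and let X be its fractional conversion, so ξ = X.
Species balance: n_Q = 1.21 − X; n_N = 3 − 3X; n_R = 2X.
n_T = Σnᵢ = 4.21 − 2X.
Mole fractions y_i = n_i/n_T; Kp = p_R^2 / (p_Q p_N^3) with p_i = y_i·P.
This yields a degree-4 equation in X; solving on (0,1), X = 0.255.
Then n_R = 0.509, n_T = 3.7, so y_R = 0.138.

y_R = 0.138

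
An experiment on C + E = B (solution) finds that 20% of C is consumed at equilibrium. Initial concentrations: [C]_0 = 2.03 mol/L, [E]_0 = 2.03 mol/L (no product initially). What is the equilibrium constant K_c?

K_c = 0.154 L/mol

Let X = conversion of C.
Concentrations: [C] = 2.03 − 2.03X; [E] = 2.03 − 2.03X; [B] = 2.03X.
At X = 0.2: [C] = 1.62, [E] = 1.62, [B] = 0.406.
K_c = [B] / ([C] [E]) = 0.154 L/mol.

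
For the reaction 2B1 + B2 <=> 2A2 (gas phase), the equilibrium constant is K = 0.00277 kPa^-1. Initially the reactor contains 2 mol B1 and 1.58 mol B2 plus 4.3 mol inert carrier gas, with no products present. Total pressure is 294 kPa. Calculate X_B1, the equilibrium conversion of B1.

Let X = conversion of B1 (basis 2 mol B1); extent of reaction ξ = X.
At extent ξ: n_B1 = 2 − 2X; n_B2 = 1.58 − X; n_A2 = 2X; n_I = 4.3 (inert).
n_T = Σnᵢ = 7.88 − X.
With p_i = (n_i/n_T)P, K = p_A2^2 / (p_B1^2 p_B2).
Substituting and setting equal to 0.00277 kPa^-1 gives a polynomial in X; the root in (0,1) is X = 0.272.

X = 0.272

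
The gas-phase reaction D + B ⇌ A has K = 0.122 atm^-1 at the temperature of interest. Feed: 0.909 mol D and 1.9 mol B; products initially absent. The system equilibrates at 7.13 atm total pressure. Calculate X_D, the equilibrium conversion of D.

X = 0.356

Take 0.909 mol D as basis and let X be its fractional conversion, so ξ = 0.909X.
Species balance: n_D = 0.909 − 0.909X; n_B = 1.9 − 0.909X; n_A = 0.909X.
Total moles n_T = 2.81 − 0.909X.
Mole fractions y_i = n_i/n_T; K = p_A / (p_D p_B) with p_i = y_i·P.
Setting this equal to 0.122 atm^-1 and taking the physical root (0 < X < 1) gives X = 0.356.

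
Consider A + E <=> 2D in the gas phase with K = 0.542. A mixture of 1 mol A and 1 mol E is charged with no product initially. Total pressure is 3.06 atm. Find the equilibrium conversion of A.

Basis: 1 mol A initially; let X = conversion of A. Extent ξ = X.
Mole table: n_A = 1 − X; n_E = 1 − X; n_D = 2X.
Total moles n_T = 2 (Δν = 0, constant).
With p_i = (n_i/n_T)P, K = p_D^2 / (p_A p_E).
This yields a degree-2 equation in X; solving on (0,1), X = 0.269.

X = 0.269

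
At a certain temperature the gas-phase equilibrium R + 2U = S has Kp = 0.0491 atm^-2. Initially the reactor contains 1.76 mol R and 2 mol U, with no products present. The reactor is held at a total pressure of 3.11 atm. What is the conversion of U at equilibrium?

Take 2 mol U as basis and let X be its fractional conversion, so ξ = X.
Moles: n_R = 1.76 − X; n_U = 2 − 2X; n_S = X.
Total moles n_T = 3.76 − 2X.
With p_i = (n_i/n_T)P, Kp = p_S / (p_R p_U^2).
This yields a degree-3 equation in X; solving on (0,1), X = 0.176.

X = 0.176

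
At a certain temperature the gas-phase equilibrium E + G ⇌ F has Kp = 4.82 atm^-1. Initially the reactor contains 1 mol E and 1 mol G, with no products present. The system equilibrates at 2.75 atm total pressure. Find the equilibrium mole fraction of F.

Basis: 1 mol E initially; let X = conversion of E. Extent ξ = X.
Moles: n_E = 1 − X; n_G = 1 − X; n_F = X.
Summing: n_T = 2 − X.
Mole fractions y_i = n_i/n_T; Kp = p_F / (p_E p_G) with p_i = y_i·P.
This yields a degree-2 equation in X; solving on (0,1), X = 0.735.
Then n_F = 0.735, n_T = 1.26, so y_F = 0.581.

y_F = 0.581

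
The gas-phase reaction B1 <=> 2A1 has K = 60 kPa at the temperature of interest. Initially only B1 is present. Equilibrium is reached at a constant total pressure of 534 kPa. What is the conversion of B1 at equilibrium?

Basis: 1 mol B1 initially; let X = conversion of B1. Extent ξ = X.
At extent ξ: n_B1 = 1 − X; n_A1 = 2X.
n_T = Σnᵢ = 1 + X.
With p_i = (n_i/n_T)P, K = p_A1^2 / (p_B1).
Substituting and setting equal to 60 kPa gives a polynomial in X; the root in (0,1) is X = 0.165.

X = 0.165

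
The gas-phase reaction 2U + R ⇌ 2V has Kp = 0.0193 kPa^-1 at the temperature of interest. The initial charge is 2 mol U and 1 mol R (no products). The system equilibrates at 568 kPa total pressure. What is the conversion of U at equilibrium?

Let X = conversion of U (basis 2 mol U); extent of reaction ξ = X.
Moles: n_U = 2 − 2X; n_R = 1 − X; n_V = 2X.
n_T = Σnᵢ = 3 − X.
With p_i = (n_i/n_T)P, Kp = p_V^2 / (p_U^2 p_R).
Equating to 0.0193 kPa^-1 and solving on 0 < X < 1: X = 0.580.

X = 0.580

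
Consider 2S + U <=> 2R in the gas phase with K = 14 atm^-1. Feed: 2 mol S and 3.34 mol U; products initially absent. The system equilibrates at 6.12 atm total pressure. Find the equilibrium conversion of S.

X = 0.873

Let X = conversion of S (basis 2 mol S); extent of reaction ξ = X.
Moles: n_S = 2 − 2X; n_U = 3.34 − X; n_R = 2X.
n_T = Σnᵢ = 5.34 − X.
y_i = n_i/n_T, p_i = y_i·P. K = p_R^2 / (p_S^2 p_U).
This yields a degree-3 equation in X; solving on (0,1), X = 0.873.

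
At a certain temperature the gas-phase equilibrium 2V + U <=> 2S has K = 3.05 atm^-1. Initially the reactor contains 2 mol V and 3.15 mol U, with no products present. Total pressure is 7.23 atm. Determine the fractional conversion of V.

Take 2 mol V as basis and let X be its fractional conversion, so ξ = X.
Moles: n_V = 2 − 2X; n_U = 3.15 − X; n_S = 2X.
n_T = Σnᵢ = 5.15 − X.
With p_i = (n_i/n_T)P, K = p_S^2 / (p_V^2 p_U).
Setting this equal to 3.05 atm^-1 and taking the physical root (0 < X < 1) gives X = 0.776.

X = 0.776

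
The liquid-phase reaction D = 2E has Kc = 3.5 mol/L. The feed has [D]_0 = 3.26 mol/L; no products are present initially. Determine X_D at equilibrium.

Let X = conversion of D; extent ξ = 3.26·X mol/L.
Concentrations: [D] = 3.26 − 3.26X; [E] = 6.52X.
Kc = [E]^2 / ([D]).
Solving Kc = 3.5 for X ∈ (0,1): X = 0.401.

X = 0.401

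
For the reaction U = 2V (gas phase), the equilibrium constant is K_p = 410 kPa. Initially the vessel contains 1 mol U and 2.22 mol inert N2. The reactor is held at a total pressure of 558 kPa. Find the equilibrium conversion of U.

X = 0.555

Take 1 mol U as basis and let X be its fractional conversion, so ξ = X.
Species balance: n_U = 1 − X; n_V = 2X; n_I = 2.22 (inert).
Summing: n_T = 3.22 + X.
y_i = n_i/n_T, p_i = y_i·P. K_p = p_V^2 / (p_U).
Setting this equal to 410 kPa and taking the physical root (0 < X < 1) gives X = 0.555.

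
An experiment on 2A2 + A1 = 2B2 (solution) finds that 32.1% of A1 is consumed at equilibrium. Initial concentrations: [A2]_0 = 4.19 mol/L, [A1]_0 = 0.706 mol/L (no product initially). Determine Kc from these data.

Let X = conversion of A1.
Concentrations: [A2] = 4.19 − 1.41X; [A1] = 0.706 − 0.706X; [B2] = 1.41X.
At X = 0.321: [A2] = 3.74, [A1] = 0.479, [B2] = 0.453.
Kc = [B2]^2 / ([A2]^2 [A1]) = 0.0307 L/mol.

Kc = 0.0307 L/mol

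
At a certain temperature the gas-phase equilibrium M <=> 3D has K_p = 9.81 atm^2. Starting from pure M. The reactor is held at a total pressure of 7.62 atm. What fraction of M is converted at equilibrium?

X = 0.216

Let X = conversion of M (basis 1 mol M); extent of reaction ξ = X.
At extent ξ: n_M = 1 − X; n_D = 3X.
n_T = Σnᵢ = 1 + 2X.
Mole fractions y_i = n_i/n_T; K_p = p_D^3 / (p_M) with p_i = y_i·P.
Substituting and setting equal to 9.81 atm^2 gives a polynomial in X; the root in (0,1) is X = 0.216.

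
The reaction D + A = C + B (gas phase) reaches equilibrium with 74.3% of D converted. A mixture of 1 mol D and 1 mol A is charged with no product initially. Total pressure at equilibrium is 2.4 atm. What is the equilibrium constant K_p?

K_p = 8.36

Basis: 1 mol D initially; let X = conversion of D. Extent ξ = X.
Species balance: n_D = 1 − X; n_A = 1 − X; n_C = X; n_B = X.
n_T stays at 2 (no change in mole number).
At X = 0.743: n_D = 0.257, n_A = 0.257, n_C = 0.743, n_B = 0.743, n_T = 2.
p_i = (n_i/n_T)·P. K_p = p_C p_B / (p_D p_A) = 8.36.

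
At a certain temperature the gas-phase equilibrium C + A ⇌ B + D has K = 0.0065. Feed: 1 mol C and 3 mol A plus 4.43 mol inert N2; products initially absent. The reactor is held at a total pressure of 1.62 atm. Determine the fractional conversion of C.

Let X = conversion of C (basis 1 mol C); extent of reaction ξ = X.
Species balance: n_C = 1 − X; n_A = 3 − X; n_B = X; n_D = X; n_I = 4.43 (inert).
n_T stays at 8.43 (no change in mole number).
With p_i = (n_i/n_T)P, K = p_B p_D / (p_C p_A).
Setting this equal to 0.0065 and taking the physical root (0 < X < 1) gives X = 0.128.

X = 0.128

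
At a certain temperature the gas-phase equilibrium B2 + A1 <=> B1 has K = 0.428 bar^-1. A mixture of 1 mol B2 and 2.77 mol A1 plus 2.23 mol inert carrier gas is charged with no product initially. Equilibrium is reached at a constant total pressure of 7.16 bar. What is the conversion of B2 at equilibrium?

X = 0.555

Let X = conversion of B2 (basis 1 mol B2); extent of reaction ξ = X.
Moles: n_B2 = 1 − X; n_A1 = 2.77 − X; n_B1 = X; n_I = 2.23 (inert).
Summing: n_T = 6 − X.
With p_i = (n_i/n_T)P, K = p_B1 / (p_B2 p_A1).
This yields a degree-2 equation in X; solving on (0,1), X = 0.555.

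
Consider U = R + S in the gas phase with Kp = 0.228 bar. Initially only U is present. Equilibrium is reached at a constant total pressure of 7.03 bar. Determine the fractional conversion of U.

X = 0.177

Take 1 mol U as basis and let X be its fractional conversion, so ξ = X.
Mole table: n_U = 1 − X; n_R = X; n_S = X.
Summing: n_T = 1 + X.
With p_i = (n_i/n_T)P, Kp = p_R p_S / (p_U).
Substituting and setting equal to 0.228 bar gives a polynomial in X; the root in (0,1) is X = 0.177.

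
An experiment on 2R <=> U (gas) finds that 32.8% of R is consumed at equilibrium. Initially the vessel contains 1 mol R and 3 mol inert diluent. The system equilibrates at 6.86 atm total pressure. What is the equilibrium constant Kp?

Take 1 mol R as basis and let X be its fractional conversion, so ξ = 0.5X.
Moles: n_R = 1 − X; n_U = 0.5X; n_I = 3 (inert).
Summing: n_T = 4 − 0.5X.
At X = 0.328: n_R = 0.672, n_U = 0.164, n_T = 3.84.
p_i = (n_i/n_T)·P. Kp = p_U / (p_R^2) = 0.203 atm^-1.

Kp = 0.203 atm^-1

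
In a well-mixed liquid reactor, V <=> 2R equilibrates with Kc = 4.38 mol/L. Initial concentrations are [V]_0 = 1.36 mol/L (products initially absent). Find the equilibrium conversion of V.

Let X = conversion of V; extent ξ = 1.36·X mol/L.
Concentrations: [V] = 1.36 − 1.36X; [R] = 2.72X.
Kc = [R]^2 / ([V]).
This equals 4.38 at X = 0.581 (the root in 0 < X < 1).

X = 0.581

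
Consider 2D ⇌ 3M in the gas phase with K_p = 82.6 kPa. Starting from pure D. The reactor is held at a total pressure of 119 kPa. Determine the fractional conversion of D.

X = 0.432

Let X = conversion of D (basis 1 mol D); extent of reaction ξ = 0.5X.
Mole table: n_D = 1 − X; n_M = 1.5X.
Total moles n_T = 1 + 0.5X.
y_i = n_i/n_T, p_i = y_i·P. K_p = p_M^3 / (p_D^2).
Setting this equal to 82.6 kPa and taking the physical root (0 < X < 1) gives X = 0.432.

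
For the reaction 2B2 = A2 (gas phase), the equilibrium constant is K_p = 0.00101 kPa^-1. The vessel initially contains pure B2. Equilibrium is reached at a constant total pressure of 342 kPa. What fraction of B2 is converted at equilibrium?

Let X = conversion of B2 (basis 1 mol B2); extent of reaction ξ = 0.5X.
Species balance: n_B2 = 1 − X; n_A2 = 0.5X.
Summing: n_T = 1 − 0.5X.
With p_i = (n_i/n_T)P, K_p = p_A2 / (p_B2^2).
Equating to 0.00101 kPa^-1 and solving on 0 < X < 1: X = 0.352.

X = 0.352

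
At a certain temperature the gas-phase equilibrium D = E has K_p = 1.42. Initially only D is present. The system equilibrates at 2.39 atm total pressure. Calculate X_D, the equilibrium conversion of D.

Let X = conversion of D (basis 1 mol D); extent of reaction ξ = X.
Mole table: n_D = 1 − X; n_E = X.
n_T stays at 1 (no change in mole number).
y_i = n_i/n_T, p_i = y_i·P. K_p = p_E / (p_D).
Equating to 1.42 and solving on 0 < X < 1: X = 0.587.

X = 0.587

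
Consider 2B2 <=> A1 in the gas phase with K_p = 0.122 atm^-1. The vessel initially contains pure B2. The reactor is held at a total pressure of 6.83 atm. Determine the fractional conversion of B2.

Let X = conversion of B2 (basis 1 mol B2); extent of reaction ξ = 0.5X.
Moles: n_B2 = 1 − X; n_A1 = 0.5X.
Total moles n_T = 1 − 0.5X.
y_i = n_i/n_T, p_i = y_i·P. K_p = p_A1 / (p_B2^2).
Equating to 0.122 atm^-1 and solving on 0 < X < 1: X = 0.520.

X = 0.520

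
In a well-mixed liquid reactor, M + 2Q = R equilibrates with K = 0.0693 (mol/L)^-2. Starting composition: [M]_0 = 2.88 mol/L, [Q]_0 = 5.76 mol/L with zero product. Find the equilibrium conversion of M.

Let X = conversion of M; extent ξ = 2.88·X mol/L.
Concentrations: [M] = 2.88 − 2.88X; [Q] = 5.76 − 5.76X; [R] = 2.88X.
K = [R] / ([M] [Q]^2).
Solving K = 0.0693 for X ∈ (0,1): X = 0.429.

X = 0.429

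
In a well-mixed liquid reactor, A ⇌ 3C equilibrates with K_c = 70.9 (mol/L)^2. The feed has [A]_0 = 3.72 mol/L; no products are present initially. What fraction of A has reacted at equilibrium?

X = 0.466

Let X = conversion of A; extent ξ = 3.72·X mol/L.
Concentrations: [A] = 3.72 − 3.72X; [C] = 11.2X.
K_c = [C]^3 / ([A]).
Solving K_c = 70.9 for X ∈ (0,1): X = 0.466.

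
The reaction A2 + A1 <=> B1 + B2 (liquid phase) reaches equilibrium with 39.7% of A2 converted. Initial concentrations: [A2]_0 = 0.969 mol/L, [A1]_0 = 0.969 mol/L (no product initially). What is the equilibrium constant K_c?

Let X = conversion of A2.
Concentrations: [A2] = 0.969 − 0.969X; [A1] = 0.969 − 0.969X; [B1] = 0.969X; [B2] = 0.969X.
At X = 0.397: [A2] = 0.584, [A1] = 0.584, [B1] = 0.385, [B2] = 0.385.
K_c = [B1] [B2] / ([A2] [A1]) = 0.433.

K_c = 0.433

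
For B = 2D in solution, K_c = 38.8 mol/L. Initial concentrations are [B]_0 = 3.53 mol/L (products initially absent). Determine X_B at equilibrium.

Let X = conversion of B; extent ξ = 3.53·X mol/L.
Concentrations: [B] = 3.53 − 3.53X; [D] = 7.06X.
K_c = [D]^2 / ([B]).
Setting equal to 38.8 and solving for X on (0,1) gives X = 0.779.

X = 0.779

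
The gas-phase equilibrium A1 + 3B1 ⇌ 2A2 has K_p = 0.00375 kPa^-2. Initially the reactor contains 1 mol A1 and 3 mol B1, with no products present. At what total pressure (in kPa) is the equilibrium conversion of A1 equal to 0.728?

Basis: 1 mol A1 initially; let X = conversion of A1. Extent ξ = X.
At extent ξ: n_A1 = 1 − X; n_B1 = 3 − 3X; n_A2 = 2X.
n_T = Σnᵢ = 4 − 2X.
K_p = p_A2^2 / (p_A1 p_B1^3) with p_i = (n_i/n_T)·P.
At X = 0.728: the mole-fraction product g(X) = Π y_i^ν_i = 92.84. Since K_p = g(X)·P^{-2}, P = (g/K_p)^(1/2) = (92.84/0.00375)^(1/2) = 157 kPa.

P = 157 kPa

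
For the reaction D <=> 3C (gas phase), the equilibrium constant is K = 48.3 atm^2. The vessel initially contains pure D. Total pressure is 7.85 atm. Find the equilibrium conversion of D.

Let X = conversion of D (basis 1 mol D); extent of reaction ξ = X.
Mole table: n_D = 1 − X; n_C = 3X.
Total moles n_T = 1 + 2X.
Mole fractions y_i = n_i/n_T; K = p_C^3 / (p_D) with p_i = y_i·P.
This yields a degree-3 equation in X; solving on (0,1), X = 0.382.

X = 0.382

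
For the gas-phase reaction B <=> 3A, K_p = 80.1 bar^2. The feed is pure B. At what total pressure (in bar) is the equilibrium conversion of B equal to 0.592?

Basis: 1 mol B initially; let X = conversion of B. Extent ξ = X.
Moles: n_B = 1 − X; n_A = 3X.
Summing: n_T = 1 + 2X.
K_p = p_A^3 / (p_B) with p_i = (n_i/n_T)·P.
At X = 0.592: the mole-fraction product g(X) = Π y_i^ν_i = 2.878. Since K_p = g(X)·P^{2}, P = (K_p/g)^(1/2) = (80.1/2.878)^(1/2) = 5.28 bar.

P = 5.28 bar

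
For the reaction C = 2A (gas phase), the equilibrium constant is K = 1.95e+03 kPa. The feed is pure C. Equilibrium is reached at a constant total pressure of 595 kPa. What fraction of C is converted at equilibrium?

Take 1 mol C as basis and let X be its fractional conversion, so ξ = X.
At extent ξ: n_C = 1 − X; n_A = 2X.
Summing: n_T = 1 + X.
With p_i = (n_i/n_T)P, K = p_A^2 / (p_C).
This yields a degree-2 equation in X; solving on (0,1), X = 0.671.

X = 0.671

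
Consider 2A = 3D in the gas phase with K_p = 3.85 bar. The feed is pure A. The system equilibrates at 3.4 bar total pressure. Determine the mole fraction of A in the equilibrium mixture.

y_A = 0.418

Let X = conversion of A (basis 1 mol A); extent of reaction ξ = 0.5X.
Species balance: n_A = 1 − X; n_D = 1.5X.
Summing: n_T = 1 + 0.5X.
Mole fractions y_i = n_i/n_T; K_p = p_D^3 / (p_A^2) with p_i = y_i·P.
Equating to 3.85 bar and solving on 0 < X < 1: X = 0.482.
Then n_A = 0.518, n_T = 1.24, so y_A = 0.418.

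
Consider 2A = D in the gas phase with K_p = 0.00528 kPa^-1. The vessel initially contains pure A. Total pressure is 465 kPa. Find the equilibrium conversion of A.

X = 0.696

Basis: 1 mol A initially; let X = conversion of A. Extent ξ = 0.5X.
Species balance: n_A = 1 − X; n_D = 0.5X.
n_T = Σnᵢ = 1 − 0.5X.
With p_i = (n_i/n_T)P, K_p = p_D / (p_A^2).
This yields a degree-2 equation in X; solving on (0,1), X = 0.696.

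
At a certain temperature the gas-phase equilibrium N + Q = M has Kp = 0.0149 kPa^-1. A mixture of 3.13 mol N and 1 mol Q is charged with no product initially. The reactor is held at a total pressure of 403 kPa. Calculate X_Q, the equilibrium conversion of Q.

Basis: 1 mol Q initially; let X = conversion of Q. Extent ξ = X.
Moles: n_N = 3.13 − X; n_Q = 1 − X; n_M = X.
n_T = Σnᵢ = 4.13 − X.
Mole fractions y_i = n_i/n_T; Kp = p_M / (p_N p_Q) with p_i = y_i·P.
Substituting and setting equal to 0.0149 kPa^-1 gives a polynomial in X; the root in (0,1) is X = 0.808.

X = 0.808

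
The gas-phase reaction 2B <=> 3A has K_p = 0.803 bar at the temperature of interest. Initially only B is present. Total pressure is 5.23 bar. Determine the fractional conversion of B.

X = 0.296

Let X = conversion of B (basis 1 mol B); extent of reaction ξ = 0.5X.
Species balance: n_B = 1 − X; n_A = 1.5X.
Summing: n_T = 1 + 0.5X.
Mole fractions y_i = n_i/n_T; K_p = p_A^3 / (p_B^2) with p_i = y_i·P.
Setting this equal to 0.803 bar and taking the physical root (0 < X < 1) gives X = 0.296.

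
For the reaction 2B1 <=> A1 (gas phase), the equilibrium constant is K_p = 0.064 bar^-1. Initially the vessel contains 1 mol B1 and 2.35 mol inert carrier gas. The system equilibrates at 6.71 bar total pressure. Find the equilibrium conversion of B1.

X = 0.178

Basis: 1 mol B1 initially; let X = conversion of B1. Extent ξ = 0.5X.
Species balance: n_B1 = 1 − X; n_A1 = 0.5X; n_I = 2.35 (inert).
n_T = Σnᵢ = 3.35 − 0.5X.
With p_i = (n_i/n_T)P, K_p = p_A1 / (p_B1^2).
This yields a degree-2 equation in X; solving on (0,1), X = 0.178.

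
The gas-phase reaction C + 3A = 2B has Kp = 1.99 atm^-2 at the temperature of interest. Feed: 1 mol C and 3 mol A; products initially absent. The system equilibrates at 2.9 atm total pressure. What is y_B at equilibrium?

Let X = conversion of C (basis 1 mol C); extent of reaction ξ = X.
Moles: n_C = 1 − X; n_A = 3 − 3X; n_B = 2X.
Summing: n_T = 4 − 2X.
With p_i = (n_i/n_T)P, Kp = p_B^2 / (p_C p_A^3).
Setting this equal to 1.99 atm^-2 and taking the physical root (0 < X < 1) gives X = 0.602.
Then n_B = 1.2, n_T = 2.8, so y_B = 0.431.

y_B = 0.431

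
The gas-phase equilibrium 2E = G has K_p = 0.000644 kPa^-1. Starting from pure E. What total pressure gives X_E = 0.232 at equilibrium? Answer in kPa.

Take 1 mol E as basis and let X be its fractional conversion, so ξ = 0.5X.
Mole table: n_E = 1 − X; n_G = 0.5X.
Total moles n_T = 1 − 0.5X.
K_p = p_G / (p_E^2) with p_i = (n_i/n_T)·P.
At X = 0.232: the mole-fraction product g(X) = Π y_i^ν_i = 0.1739. Since K_p = g(X)·P^{-1}, P = (g/K_p)^(1/1) = (0.1739/0.000644)^(1/1) = 270 kPa.

P = 270 kPa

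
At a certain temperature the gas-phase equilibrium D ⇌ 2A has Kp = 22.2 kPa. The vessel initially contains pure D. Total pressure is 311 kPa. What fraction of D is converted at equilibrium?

X = 0.132

Take 1 mol D as basis and let X be its fractional conversion, so ξ = X.
At extent ξ: n_D = 1 − X; n_A = 2X.
Summing: n_T = 1 + X.
y_i = n_i/n_T, p_i = y_i·P. Kp = p_A^2 / (p_D).
This yields a degree-2 equation in X; solving on (0,1), X = 0.132.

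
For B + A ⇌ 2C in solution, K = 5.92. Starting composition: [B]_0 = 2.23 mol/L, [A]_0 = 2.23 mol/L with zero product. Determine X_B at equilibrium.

Let X = conversion of B; extent ξ = 2.23·X mol/L.
Concentrations: [B] = 2.23 − 2.23X; [A] = 2.23 − 2.23X; [C] = 4.46X.
K = [C]^2 / ([B] [A]).
Setting equal to 5.92 and solving for X on (0,1) gives X = 0.549.

X = 0.549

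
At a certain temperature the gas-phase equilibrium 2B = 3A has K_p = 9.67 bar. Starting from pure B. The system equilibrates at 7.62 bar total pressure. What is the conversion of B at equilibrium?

X = 0.494

Take 1 mol B as basis and let X be its fractional conversion, so ξ = 0.5X.
At extent ξ: n_B = 1 − X; n_A = 1.5X.
Summing: n_T = 1 + 0.5X.
y_i = n_i/n_T, p_i = y_i·P. K_p = p_A^3 / (p_B^2).
Substituting and setting equal to 9.67 bar gives a polynomial in X; the root in (0,1) is X = 0.494.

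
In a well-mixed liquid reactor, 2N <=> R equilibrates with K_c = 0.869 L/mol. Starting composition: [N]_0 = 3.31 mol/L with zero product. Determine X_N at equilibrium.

Let X = conversion of N; extent ξ = 3.31X/2 mol/L.
Concentrations: [N] = 3.31 − 3.31X; [R] = 1.66X.
K_c = [R] / ([N]^2).
Equating to 0.869 L/mol: the physical root is X = 0.661.

X = 0.661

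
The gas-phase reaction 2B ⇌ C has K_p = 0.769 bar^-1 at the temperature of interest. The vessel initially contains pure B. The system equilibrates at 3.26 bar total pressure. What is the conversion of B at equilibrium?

Basis: 1 mol B initially; let X = conversion of B. Extent ξ = 0.5X.
Mole table: n_B = 1 − X; n_C = 0.5X.
Summing: n_T = 1 − 0.5X.
With p_i = (n_i/n_T)P, K_p = p_C / (p_B^2).
Substituting and setting equal to 0.769 bar^-1 gives a polynomial in X; the root in (0,1) is X = 0.699.

X = 0.699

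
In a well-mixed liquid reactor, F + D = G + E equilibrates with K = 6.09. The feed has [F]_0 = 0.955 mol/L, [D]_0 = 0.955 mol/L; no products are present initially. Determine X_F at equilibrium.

X = 0.712

Let X = conversion of F; extent ξ = 0.955·X mol/L.
Concentrations: [F] = 0.955 − 0.955X; [D] = 0.955 − 0.955X; [G] = 0.955X; [E] = 0.955X.
K = [G] [E] / ([F] [D]).
Setting equal to 6.09 and solving for X on (0,1) gives X = 0.712.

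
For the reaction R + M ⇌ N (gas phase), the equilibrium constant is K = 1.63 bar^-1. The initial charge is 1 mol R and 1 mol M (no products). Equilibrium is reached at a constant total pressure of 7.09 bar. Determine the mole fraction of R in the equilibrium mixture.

y_R = 0.220

Take 1 mol R as basis and let X be its fractional conversion, so ξ = X.
At extent ξ: n_R = 1 − X; n_M = 1 − X; n_N = X.
Summing: n_T = 2 − X.
y_i = n_i/n_T, p_i = y_i·P. K = p_N / (p_R p_M).
This yields a degree-2 equation in X; solving on (0,1), X = 0.718.
Then n_R = 0.282, n_T = 1.28, so y_R = 0.220.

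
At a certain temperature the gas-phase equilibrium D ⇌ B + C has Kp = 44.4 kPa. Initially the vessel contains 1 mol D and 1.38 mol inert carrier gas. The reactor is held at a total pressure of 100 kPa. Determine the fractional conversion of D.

X = 0.669

Take 1 mol D as basis and let X be its fractional conversion, so ξ = X.
Moles: n_D = 1 − X; n_B = X; n_C = X; n_I = 1.38 (inert).
n_T = Σnᵢ = 2.38 + X.
With p_i = (n_i/n_T)P, Kp = p_B p_C / (p_D).
This yields a degree-2 equation in X; solving on (0,1), X = 0.669.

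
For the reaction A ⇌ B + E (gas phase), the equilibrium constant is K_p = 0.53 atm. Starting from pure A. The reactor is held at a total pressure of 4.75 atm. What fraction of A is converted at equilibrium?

Let X = conversion of A (basis 1 mol A); extent of reaction ξ = X.
Mole table: n_A = 1 − X; n_B = X; n_E = X.
Total moles n_T = 1 + X.
With p_i = (n_i/n_T)P, K_p = p_B p_E / (p_A).
Equating to 0.53 atm and solving on 0 < X < 1: X = 0.317.

X = 0.317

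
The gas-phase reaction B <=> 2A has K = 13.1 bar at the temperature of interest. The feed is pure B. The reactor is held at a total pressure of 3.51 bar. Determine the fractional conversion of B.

X = 0.695

Basis: 1 mol B initially; let X = conversion of B. Extent ξ = X.
At extent ξ: n_B = 1 − X; n_A = 2X.
n_T = Σnᵢ = 1 + X.
With p_i = (n_i/n_T)P, K = p_A^2 / (p_B).
This yields a degree-2 equation in X; solving on (0,1), X = 0.695.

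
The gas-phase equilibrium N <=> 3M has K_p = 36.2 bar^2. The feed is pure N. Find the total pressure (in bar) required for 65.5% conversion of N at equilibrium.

Let X = conversion of N (basis 1 mol N); extent of reaction ξ = X.
Mole table: n_N = 1 − X; n_M = 3X.
Summing: n_T = 1 + 2X.
K_p = p_M^3 / (p_N) with p_i = (n_i/n_T)·P.
At X = 0.655: the mole-fraction product g(X) = Π y_i^ν_i = 4.121. Since K_p = g(X)·P^{2}, P = (K_p/g)^(1/2) = (36.2/4.121)^(1/2) = 2.96 bar.

P = 2.96 bar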